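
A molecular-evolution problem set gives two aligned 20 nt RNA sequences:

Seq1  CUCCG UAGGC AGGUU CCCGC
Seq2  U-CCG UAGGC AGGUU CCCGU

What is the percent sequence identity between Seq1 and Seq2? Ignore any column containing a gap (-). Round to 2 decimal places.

89.47%

Excluding the 1 gap column leaves 19 comparable sites.
The sequences differ at positions 1 (C/U), 20 (C/U).
17 of the 19 comparable sites match, so the percent identity is 17/19 × 100 = 89.47%.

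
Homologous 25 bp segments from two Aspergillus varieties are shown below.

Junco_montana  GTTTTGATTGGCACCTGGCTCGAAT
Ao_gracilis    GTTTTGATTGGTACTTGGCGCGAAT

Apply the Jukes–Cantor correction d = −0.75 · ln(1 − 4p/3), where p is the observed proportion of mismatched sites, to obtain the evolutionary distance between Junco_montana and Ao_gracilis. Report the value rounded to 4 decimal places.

0.1308

The sequences differ at positions 12 (C/T), 15 (C/T), 20 (T/G).
p = 3/25 = 0.120000.
d = −0.75 · ln(1 − (4/3)·0.120000) = −0.75 · ln(0.840000) = −0.75 · (-0.174353) = 0.1308.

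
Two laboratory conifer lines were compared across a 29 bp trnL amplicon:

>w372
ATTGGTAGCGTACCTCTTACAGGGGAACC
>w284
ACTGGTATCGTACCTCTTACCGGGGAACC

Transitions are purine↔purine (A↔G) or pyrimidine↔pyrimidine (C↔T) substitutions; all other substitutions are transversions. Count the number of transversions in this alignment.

2

Differing sites — 2:T/C (Ti); 8:G/T (Tv); 21:A/C (Tv).
Of the 3 differences, 1 transition and 2 transversions, so the answer is 2.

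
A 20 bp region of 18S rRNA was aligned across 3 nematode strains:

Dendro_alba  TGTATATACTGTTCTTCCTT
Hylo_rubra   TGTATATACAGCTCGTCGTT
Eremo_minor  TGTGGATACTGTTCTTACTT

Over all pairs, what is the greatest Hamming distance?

Pairwise Hamming distances:
  Dendro_alba vs Hylo_rubra: 4
  Dendro_alba vs Eremo_minor: 3
  Hylo_rubra vs Eremo_minor: 7
The largest is 7, between Hylo_rubra and Eremo_minor.

7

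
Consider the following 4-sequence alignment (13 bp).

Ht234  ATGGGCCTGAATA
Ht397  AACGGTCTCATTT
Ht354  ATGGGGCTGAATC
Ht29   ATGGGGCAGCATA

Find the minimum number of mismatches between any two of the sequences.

2

Pairwise Hamming distances:
  Ht234 vs Ht397: 6
  Ht234 vs Ht354: 2
  Ht234 vs Ht29: 3
  Ht397 vs Ht354: 6
  Ht397 vs Ht29: 8
  Ht354 vs Ht29: 3
The smallest is 2, between Ht234 and Ht354.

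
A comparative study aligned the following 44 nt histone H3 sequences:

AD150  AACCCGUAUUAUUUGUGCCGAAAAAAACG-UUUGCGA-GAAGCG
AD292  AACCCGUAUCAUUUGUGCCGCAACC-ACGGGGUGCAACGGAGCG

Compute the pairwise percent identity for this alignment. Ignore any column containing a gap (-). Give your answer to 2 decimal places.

80.49%

Excluding the 3 gap columns leaves 41 comparable sites.
Differing sites — 10:U/C; 21:A/C; 24:A/C; 25:A/C; 31:U/G; 32:U/G; 36:G/A; 40:A/G.
33 of the 41 comparable sites match, so the percent identity is 33/41 × 100 = 80.49%.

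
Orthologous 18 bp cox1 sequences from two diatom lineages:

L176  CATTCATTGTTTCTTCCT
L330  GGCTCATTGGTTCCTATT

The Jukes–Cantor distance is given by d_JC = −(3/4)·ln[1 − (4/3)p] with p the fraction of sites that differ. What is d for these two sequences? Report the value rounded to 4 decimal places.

0.5482

Differing sites — 1:C/G; 2:A/G; 3:T/C; 10:T/G; 14:T/C; 16:C/A; 17:C/T.
p = 7/18 = 0.388889.
d = −0.75 · ln(1 − (4/3)·0.388889) = −0.75 · ln(0.481481) = −0.75 · (-0.730889) = 0.5482.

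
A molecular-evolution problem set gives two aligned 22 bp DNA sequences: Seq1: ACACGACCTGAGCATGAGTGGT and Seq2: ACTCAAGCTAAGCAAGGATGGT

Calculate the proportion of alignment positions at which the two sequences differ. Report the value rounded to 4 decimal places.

Differing sites — 3:A/T; 5:G/A; 7:C/G; 10:G/A; 15:T/A; 17:A/G; 18:G/A.
There are 7 differences over 22 sites, so p = 7/22 = 0.3182.

0.3182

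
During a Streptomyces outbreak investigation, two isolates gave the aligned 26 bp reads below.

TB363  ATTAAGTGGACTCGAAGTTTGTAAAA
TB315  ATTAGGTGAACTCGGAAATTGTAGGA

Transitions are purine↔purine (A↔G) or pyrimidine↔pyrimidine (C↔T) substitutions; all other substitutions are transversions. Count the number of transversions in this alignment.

1

Differing sites — 5:A/G (Ti); 9:G/A (Ti); 15:A/G (Ti); 17:G/A (Ti); 18:T/A (Tv); 24:A/G (Ti); 25:A/G (Ti).
Of the 7 differences, 6 transitions and 1 transversion, so the answer is 1.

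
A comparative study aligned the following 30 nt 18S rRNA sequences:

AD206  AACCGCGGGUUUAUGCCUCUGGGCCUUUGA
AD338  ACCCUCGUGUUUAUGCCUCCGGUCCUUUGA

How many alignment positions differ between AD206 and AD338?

5

The sequences differ at positions 2 (A/C), 5 (G/U), 8 (G/U), 20 (U/C), 23 (G/U).
That gives 5 mismatches out of 30 aligned sites, so the Hamming distance is 5.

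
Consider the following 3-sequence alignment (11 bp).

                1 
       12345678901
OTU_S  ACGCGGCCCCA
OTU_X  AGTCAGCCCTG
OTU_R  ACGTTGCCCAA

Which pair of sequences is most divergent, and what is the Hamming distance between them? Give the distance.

6

Pairwise Hamming distances:
  OTU_S vs OTU_X: 5
  OTU_S vs OTU_R: 3
  OTU_X vs OTU_R: 6
The largest is 6, between OTU_X and OTU_R.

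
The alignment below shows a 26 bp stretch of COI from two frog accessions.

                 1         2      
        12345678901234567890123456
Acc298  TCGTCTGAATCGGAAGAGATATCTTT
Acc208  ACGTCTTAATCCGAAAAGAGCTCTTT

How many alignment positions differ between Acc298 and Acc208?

6

The sequences differ at positions 1 (T/A), 7 (G/T), 12 (G/C), 16 (G/A), 20 (T/G), 21 (A/C).
That gives 6 mismatches out of 26 aligned sites, so the Hamming distance is 6.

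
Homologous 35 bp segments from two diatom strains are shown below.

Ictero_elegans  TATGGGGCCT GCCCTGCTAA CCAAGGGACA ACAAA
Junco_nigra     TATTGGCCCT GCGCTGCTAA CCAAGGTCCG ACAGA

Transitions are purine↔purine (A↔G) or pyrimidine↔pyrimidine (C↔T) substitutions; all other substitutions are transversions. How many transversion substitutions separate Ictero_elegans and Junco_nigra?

5

Mismatches occur at site 4 (G→T, transversion), site 7 (G→C, transversion), site 13 (C→G, transversion), site 27 (G→T, transversion), site 28 (A→C, transversion), site 30 (A→G, transition), site 34 (A→G, transition).
Of the 7 differences, 2 transitions and 5 transversions, so the answer is 5.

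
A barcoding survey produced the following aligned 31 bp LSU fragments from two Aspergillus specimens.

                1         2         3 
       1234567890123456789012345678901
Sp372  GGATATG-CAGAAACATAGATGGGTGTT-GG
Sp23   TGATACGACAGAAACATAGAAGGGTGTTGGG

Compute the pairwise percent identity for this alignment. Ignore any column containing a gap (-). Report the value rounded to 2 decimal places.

Excluding the 2 gap columns leaves 29 comparable sites.
The sequences differ at positions 1 (G/T), 6 (T/C), 21 (T/A).
26 of the 29 comparable sites match, so the percent identity is 26/29 × 100 = 89.66%.

89.66%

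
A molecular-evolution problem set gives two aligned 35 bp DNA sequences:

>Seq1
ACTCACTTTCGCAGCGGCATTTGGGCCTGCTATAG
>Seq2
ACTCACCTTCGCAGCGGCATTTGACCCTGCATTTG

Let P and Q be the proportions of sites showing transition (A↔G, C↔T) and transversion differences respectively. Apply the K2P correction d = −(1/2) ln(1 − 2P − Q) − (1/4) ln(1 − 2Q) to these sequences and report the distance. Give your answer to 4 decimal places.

0.1946

Differing sites — 7:T/C (Ti); 24:G/A (Ti); 25:G/C (Tv); 31:T/A (Tv); 32:A/T (Tv); 34:A/T (Tv).
Of the 6 differences, 2 transitions and 4 transversions over 35 sites: P = 2/35 = 0.057143, Q = 4/35 = 0.114286.
d = −0.5·ln(0.771428) − 0.25·ln(0.771428) = −0.5·(-0.259512) − 0.25·(-0.259512) = 0.1946.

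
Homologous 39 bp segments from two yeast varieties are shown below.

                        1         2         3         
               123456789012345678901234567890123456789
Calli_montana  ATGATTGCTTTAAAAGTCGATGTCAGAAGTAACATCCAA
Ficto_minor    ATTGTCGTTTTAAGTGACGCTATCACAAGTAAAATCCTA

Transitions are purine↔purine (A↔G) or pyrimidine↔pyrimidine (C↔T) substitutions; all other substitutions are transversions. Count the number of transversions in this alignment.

Mismatches occur at site 3 (G↔T, transversion), site 4 (A↔G, transition), site 6 (T↔C, transition), site 8 (C↔T, transition), site 14 (A↔G, transition), site 15 (A↔T, transversion), site 17 (T↔A, transversion), site 20 (A↔C, transversion), site 22 (G↔A, transition), site 26 (G↔C, transversion), site 33 (C↔A, transversion), site 38 (A↔T, transversion).
Of the 12 differences, 5 transitions and 7 transversions, so the answer is 7.

7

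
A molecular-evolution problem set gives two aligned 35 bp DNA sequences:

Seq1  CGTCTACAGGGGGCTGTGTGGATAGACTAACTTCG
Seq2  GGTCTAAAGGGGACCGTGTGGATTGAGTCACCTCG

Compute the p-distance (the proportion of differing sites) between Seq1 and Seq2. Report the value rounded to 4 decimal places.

Mismatches occur at site 1 (C/G), site 7 (C/A), site 13 (G/A), site 15 (T/C), site 24 (A/T), site 27 (C/G), site 29 (A/C), site 32 (T/C).
There are 8 differences over 35 sites, so p = 8/35 = 0.2286.

0.2286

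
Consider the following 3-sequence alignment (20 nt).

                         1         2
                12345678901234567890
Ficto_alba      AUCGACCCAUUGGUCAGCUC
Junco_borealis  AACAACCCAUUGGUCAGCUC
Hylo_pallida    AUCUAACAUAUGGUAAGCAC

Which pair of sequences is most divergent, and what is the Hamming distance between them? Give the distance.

Pairwise Hamming distances:
  Ficto_alba vs Junco_borealis: 2
  Ficto_alba vs Hylo_pallida: 7
  Junco_borealis vs Hylo_pallida: 8
The largest is 8, between Junco_borealis and Hylo_pallida.

8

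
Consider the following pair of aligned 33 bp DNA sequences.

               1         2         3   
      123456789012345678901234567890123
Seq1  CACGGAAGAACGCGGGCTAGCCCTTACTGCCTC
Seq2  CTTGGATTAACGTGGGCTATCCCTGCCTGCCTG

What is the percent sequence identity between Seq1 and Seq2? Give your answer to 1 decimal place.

72.7%

Mismatches occur at site 2 (A/T), site 3 (C/T), site 7 (A/T), site 8 (G/T), site 13 (C/T), site 20 (G/T), site 25 (T/G), site 26 (A/C), site 33 (C/G).
24 of the 33 sites match, so the percent identity is 24/33 × 100 = 72.7%.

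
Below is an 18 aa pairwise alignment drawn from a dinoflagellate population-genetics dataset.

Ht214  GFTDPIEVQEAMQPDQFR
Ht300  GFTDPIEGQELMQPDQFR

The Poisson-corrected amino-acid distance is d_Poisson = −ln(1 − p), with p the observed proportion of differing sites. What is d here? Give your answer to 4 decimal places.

0.1178

The sequences differ at positions 8 (V/G), 11 (A/L).
p = 2/18 = 0.111111.
d = −ln(1 − 0.111111) = −ln(0.888889) = 0.1178.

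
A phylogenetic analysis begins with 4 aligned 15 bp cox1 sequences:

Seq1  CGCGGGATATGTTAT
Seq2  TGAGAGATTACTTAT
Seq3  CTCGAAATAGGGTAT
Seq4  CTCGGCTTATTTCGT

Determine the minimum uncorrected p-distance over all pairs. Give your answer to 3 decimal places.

0.333

Pairwise Hamming distances:
  Seq1 vs Seq2: 6
  Seq1 vs Seq3: 5
  Seq1 vs Seq4: 6
  Seq2 vs Seq3: 8
  Seq2 vs Seq4: 11
  Seq3 vs Seq4: 8
The smallest is 5 mismatches, between Seq1 and Seq3; p = 5/15 = 0.333.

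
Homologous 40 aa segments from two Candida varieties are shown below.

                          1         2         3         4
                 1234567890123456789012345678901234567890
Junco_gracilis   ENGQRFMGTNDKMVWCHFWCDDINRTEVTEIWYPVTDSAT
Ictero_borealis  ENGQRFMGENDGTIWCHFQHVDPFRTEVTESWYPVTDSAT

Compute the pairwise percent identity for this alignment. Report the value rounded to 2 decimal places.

The sequences differ at positions 9 (T/E), 12 (K/G), 13 (M/T), 14 (V/I), 19 (W/Q), 20 (C/H), 21 (D/V), 23 (I/P), 24 (N/F), 31 (I/S).
30 of the 40 sites match, so the percent identity is 30/40 × 100 = 75.00%.

75.00%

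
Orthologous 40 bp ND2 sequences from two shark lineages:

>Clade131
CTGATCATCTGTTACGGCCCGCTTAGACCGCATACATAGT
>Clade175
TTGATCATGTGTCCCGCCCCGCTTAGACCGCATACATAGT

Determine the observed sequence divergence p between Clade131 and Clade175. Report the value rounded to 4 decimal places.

0.1250

Differing sites — 1:C/T; 9:C/G; 13:T/C; 14:A/C; 17:G/C.
There are 5 differences over 40 sites, so p = 5/40 = 0.1250.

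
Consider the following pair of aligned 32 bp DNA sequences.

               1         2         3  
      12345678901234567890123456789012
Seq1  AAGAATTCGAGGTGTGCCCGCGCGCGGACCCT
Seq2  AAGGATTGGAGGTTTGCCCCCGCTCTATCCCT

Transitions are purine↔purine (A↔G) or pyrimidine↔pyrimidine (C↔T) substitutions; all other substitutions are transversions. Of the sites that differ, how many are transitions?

2

The sequences differ at positions 4 (A/G, transition), 8 (C/G, transversion), 14 (G/T, transversion), 20 (G/C, transversion), 24 (G/T, transversion), 26 (G/T, transversion), 27 (G/A, transition), 28 (A/T, transversion).
Of the 8 differences, 2 transitions and 6 transversions, so the answer is 2.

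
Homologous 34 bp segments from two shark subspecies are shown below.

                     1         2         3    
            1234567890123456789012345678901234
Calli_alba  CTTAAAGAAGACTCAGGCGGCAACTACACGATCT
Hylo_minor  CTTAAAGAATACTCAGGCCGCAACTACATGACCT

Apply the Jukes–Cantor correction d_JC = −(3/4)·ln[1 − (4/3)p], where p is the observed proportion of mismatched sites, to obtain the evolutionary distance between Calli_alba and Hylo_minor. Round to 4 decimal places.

0.1280

The sequences differ at positions 10 (G/T), 19 (G/C), 29 (C/T), 32 (T/C).
p = 4/34 = 0.117647.
d = −0.75 · ln(1 − (4/3)·0.117647) = −0.75 · ln(0.843137) = −0.75 · (-0.170626) = 0.1280.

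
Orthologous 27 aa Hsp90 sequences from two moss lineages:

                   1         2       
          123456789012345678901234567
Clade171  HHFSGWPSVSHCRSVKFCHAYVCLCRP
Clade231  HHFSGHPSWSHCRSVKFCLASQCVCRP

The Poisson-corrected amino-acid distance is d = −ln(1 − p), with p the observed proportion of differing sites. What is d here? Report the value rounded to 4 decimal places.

0.2513

Differing sites — 6:W/H; 9:V/W; 19:H/L; 21:Y/S; 22:V/Q; 24:L/V.
p = 6/27 = 0.222222.
d = −ln(1 − 0.222222) = −ln(0.777778) = 0.2513.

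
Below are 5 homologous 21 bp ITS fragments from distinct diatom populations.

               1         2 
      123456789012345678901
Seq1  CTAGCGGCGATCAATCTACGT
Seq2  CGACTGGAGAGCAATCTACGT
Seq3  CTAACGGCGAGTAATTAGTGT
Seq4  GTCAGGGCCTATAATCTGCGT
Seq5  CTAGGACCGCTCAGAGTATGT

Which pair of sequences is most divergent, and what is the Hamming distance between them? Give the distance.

14

Pairwise Hamming distances:
  Seq1 vs Seq2: 5
  Seq1 vs Seq3: 7
  Seq1 vs Seq4: 9
  Seq1 vs Seq5: 8
  Seq2 vs Seq3: 9
  Seq2 vs Seq4: 11
  Seq2 vs Seq5: 12
  Seq3 vs Seq4: 9
  Seq3 vs Seq5: 12
  Seq4 vs Seq5: 14
The largest is 14, between Seq4 and Seq5.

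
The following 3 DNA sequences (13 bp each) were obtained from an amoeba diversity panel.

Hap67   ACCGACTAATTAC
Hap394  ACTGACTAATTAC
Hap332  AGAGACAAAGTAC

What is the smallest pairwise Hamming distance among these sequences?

Pairwise Hamming distances:
  Hap67 vs Hap394: 1
  Hap67 vs Hap332: 4
  Hap394 vs Hap332: 4
The smallest is 1, between Hap67 and Hap394.

1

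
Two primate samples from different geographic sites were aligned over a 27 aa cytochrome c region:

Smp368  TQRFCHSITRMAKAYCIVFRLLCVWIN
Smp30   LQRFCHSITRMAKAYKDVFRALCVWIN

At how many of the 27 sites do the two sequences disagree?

4

Differing sites — 1:T/L; 16:C/K; 17:I/D; 21:L/A.
That gives 4 mismatches out of 27 aligned sites, so the Hamming distance is 4.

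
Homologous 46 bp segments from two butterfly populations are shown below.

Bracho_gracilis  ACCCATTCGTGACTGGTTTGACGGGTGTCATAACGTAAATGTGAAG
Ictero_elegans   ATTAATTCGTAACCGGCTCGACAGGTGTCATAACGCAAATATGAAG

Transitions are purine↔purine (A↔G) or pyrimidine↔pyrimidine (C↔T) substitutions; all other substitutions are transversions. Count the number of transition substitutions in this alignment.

9

The sequences differ at positions 2 (C/T, transition), 3 (C/T, transition), 4 (C/A, transversion), 11 (G/A, transition), 14 (T/C, transition), 17 (T/C, transition), 19 (T/C, transition), 23 (G/A, transition), 36 (T/C, transition), 41 (G/A, transition).
Of the 10 differences, 9 transitions and 1 transversion, so the answer is 9.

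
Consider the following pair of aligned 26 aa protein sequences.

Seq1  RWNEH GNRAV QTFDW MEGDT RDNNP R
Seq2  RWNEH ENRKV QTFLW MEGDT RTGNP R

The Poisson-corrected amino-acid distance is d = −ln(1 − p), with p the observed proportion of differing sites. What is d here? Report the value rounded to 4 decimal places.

0.2136

Differing sites — 6:G/E; 9:A/K; 14:D/L; 22:D/T; 23:N/G.
p = 5/26 = 0.192308.
d = −ln(1 − 0.192308) = −ln(0.807692) = 0.2136.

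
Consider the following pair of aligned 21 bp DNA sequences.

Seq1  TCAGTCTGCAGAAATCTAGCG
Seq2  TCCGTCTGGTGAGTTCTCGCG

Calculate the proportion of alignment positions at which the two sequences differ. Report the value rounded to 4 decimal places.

Differing sites — 3:A/C; 9:C/G; 10:A/T; 13:A/G; 14:A/T; 18:A/C.
There are 6 differences over 21 sites, so p = 6/21 = 0.2857.

0.2857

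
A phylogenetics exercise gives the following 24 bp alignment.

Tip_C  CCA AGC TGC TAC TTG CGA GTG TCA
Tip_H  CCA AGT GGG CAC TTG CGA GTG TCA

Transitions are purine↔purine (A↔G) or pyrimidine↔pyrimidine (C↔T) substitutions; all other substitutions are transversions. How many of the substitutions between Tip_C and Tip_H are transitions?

The sequences differ at positions 6 (C/T, transition), 7 (T/G, transversion), 9 (C/G, transversion), 10 (T/C, transition).
Of the 4 differences, 2 transitions and 2 transversions, so the answer is 2.

2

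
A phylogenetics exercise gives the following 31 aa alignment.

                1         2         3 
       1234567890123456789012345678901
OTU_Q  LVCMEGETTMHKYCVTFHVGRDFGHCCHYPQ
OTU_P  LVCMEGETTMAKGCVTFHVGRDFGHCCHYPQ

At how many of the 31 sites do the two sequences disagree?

2

Differing sites — 11:H/A; 13:Y/G.
That gives 2 mismatches out of 31 aligned sites, so the Hamming distance is 2.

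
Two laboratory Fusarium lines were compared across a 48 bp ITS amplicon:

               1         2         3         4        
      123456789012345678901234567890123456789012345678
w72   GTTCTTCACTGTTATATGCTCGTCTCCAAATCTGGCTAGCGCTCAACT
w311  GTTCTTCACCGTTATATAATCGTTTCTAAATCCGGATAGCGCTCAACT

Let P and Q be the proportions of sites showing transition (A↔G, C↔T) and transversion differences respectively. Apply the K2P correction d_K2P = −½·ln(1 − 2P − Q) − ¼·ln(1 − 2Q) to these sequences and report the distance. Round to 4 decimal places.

The sequences differ at positions 10 (T/C, transition), 18 (G/A, transition), 19 (C/A, transversion), 24 (C/T, transition), 27 (C/T, transition), 33 (T/C, transition), 36 (C/A, transversion).
Of the 7 differences, 5 transitions and 2 transversions over 48 sites: P = 5/48 = 0.104167, Q = 2/48 = 0.041667.
d = −0.5·ln(0.749999) − 0.25·ln(0.916666) = −0.5·(-0.287683) − 0.25·(-0.087012) = 0.1656.

0.1656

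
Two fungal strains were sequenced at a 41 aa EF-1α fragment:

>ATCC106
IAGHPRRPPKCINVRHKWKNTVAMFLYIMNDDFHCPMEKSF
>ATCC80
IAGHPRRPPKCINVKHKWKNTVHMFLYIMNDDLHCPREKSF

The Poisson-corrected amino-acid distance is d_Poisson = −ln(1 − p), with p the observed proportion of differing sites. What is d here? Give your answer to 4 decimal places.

0.1027

Mismatches occur at site 15 (R↔K), site 23 (A↔H), site 33 (F↔L), site 37 (M↔R).
p = 4/41 = 0.097561.
d = −ln(1 − 0.097561) = −ln(0.902439) = 0.1027.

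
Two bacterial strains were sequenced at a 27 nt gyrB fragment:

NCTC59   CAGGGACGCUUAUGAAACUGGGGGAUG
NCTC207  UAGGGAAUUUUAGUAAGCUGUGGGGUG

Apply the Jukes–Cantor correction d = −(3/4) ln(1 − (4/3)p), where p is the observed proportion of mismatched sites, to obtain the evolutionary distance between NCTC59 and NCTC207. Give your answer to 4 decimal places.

0.4408

The sequences differ at positions 1 (C/U), 7 (C/A), 8 (G/U), 9 (C/U), 13 (U/G), 14 (G/U), 17 (A/G), 21 (G/U), 25 (A/G).
p = 9/27 = 0.333333.
d = −0.75 · ln(1 − (4/3)·0.333333) = −0.75 · ln(0.555556) = −0.75 · (-0.587786) = 0.4408.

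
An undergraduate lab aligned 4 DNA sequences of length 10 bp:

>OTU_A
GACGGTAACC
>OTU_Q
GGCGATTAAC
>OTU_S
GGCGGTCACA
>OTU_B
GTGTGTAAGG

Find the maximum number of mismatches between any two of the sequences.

Pairwise Hamming distances:
  OTU_A vs OTU_Q: 4
  OTU_A vs OTU_S: 3
  OTU_A vs OTU_B: 5
  OTU_Q vs OTU_S: 4
  OTU_Q vs OTU_B: 7
  OTU_S vs OTU_B: 6
The largest is 7, between OTU_Q and OTU_B.

7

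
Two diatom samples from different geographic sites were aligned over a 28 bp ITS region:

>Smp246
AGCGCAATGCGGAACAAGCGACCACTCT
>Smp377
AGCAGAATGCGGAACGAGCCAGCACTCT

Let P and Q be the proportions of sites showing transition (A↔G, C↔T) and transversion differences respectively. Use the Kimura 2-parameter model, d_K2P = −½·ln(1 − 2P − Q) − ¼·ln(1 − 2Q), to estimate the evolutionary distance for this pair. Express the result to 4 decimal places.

0.2041

The sequences differ at positions 4 (G/A, transition), 5 (C/G, transversion), 16 (A/G, transition), 20 (G/C, transversion), 22 (C/G, transversion).
Of the 5 differences, 2 transitions and 3 transversions over 28 sites: P = 2/28 = 0.071429, Q = 3/28 = 0.107143.
d = −0.5·ln(0.749999) − 0.25·ln(0.785714) = −0.5·(-0.287683) − 0.25·(-0.241162) = 0.2041.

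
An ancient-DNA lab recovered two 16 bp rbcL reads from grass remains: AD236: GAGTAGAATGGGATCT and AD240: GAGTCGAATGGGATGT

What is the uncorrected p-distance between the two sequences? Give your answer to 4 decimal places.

0.1250

Mismatches occur at site 5 (A/C), site 15 (C/G).
There are 2 differences over 16 sites, so p = 2/16 = 0.1250.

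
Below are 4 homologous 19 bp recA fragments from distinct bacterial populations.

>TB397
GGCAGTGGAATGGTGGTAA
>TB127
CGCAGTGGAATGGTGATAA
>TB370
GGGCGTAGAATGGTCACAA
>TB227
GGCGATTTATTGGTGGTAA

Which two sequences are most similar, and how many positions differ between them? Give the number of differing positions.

Pairwise Hamming distances:
  TB397 vs TB127: 2
  TB397 vs TB370: 6
  TB397 vs TB227: 5
  TB127 vs TB370: 6
  TB127 vs TB227: 7
  TB370 vs TB227: 9
The smallest is 2, between TB397 and TB127.

2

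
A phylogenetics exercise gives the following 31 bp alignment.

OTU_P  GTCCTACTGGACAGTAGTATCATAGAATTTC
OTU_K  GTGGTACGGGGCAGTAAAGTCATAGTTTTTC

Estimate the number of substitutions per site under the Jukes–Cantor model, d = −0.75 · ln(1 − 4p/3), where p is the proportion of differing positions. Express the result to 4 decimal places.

0.3672

Differing sites — 3:C/G; 4:C/G; 8:T/G; 11:A/G; 17:G/A; 18:T/A; 19:A/G; 26:A/T; 27:A/T.
p = 9/31 = 0.290323.
d = −0.75 · ln(1 − (4/3)·0.290323) = −0.75 · ln(0.612903) = −0.75 · (-0.489549) = 0.3672.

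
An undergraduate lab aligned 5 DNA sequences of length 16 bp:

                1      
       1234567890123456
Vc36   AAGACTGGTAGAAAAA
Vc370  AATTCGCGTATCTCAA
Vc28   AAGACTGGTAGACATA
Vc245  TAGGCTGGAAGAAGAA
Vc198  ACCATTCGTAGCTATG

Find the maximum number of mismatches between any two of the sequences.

Pairwise Hamming distances:
  Vc36 vs Vc370: 8
  Vc36 vs Vc28: 2
  Vc36 vs Vc245: 4
  Vc36 vs Vc198: 8
  Vc370 vs Vc28: 9
  Vc370 vs Vc245: 10
  Vc370 vs Vc198: 9
  Vc28 vs Vc245: 6
  Vc28 vs Vc198: 7
  Vc245 vs Vc198: 12
The largest is 12, between Vc245 and Vc198.

12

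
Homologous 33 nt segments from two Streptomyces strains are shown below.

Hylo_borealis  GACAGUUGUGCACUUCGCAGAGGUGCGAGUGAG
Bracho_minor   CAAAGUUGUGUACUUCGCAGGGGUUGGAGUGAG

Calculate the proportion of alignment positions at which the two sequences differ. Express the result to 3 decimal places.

Differing sites — 1:G/C; 3:C/A; 11:C/U; 21:A/G; 25:G/U; 26:C/G.
There are 6 differences over 33 sites, so p = 6/33 = 0.182.

0.182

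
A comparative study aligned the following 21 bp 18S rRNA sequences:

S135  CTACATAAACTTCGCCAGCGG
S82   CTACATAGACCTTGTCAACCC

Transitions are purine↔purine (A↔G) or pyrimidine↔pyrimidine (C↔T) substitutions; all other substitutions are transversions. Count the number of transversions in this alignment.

Differing sites — 8:A/G (Ti); 11:T/C (Ti); 13:C/T (Ti); 15:C/T (Ti); 18:G/A (Ti); 20:G/C (Tv); 21:G/C (Tv).
Of the 7 differences, 5 transitions and 2 transversions, so the answer is 2.

2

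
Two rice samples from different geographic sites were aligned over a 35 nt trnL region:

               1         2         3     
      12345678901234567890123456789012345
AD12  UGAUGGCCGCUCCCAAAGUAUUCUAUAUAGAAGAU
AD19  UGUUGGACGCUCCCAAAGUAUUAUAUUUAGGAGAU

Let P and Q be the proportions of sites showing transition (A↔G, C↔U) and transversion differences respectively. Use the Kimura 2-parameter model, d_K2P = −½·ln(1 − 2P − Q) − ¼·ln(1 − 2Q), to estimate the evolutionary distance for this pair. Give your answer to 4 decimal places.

0.1589

Differing sites — 3:A/U (Tv); 7:C/A (Tv); 23:C/A (Tv); 27:A/U (Tv); 31:A/G (Ti).
Of the 5 differences, 1 transition and 4 transversions over 35 sites: P = 1/35 = 0.028571, Q = 4/35 = 0.114286.
d = −0.5·ln(0.828572) − 0.25·ln(0.771428) = −0.5·(-0.188052) − 0.25·(-0.259512) = 0.1589.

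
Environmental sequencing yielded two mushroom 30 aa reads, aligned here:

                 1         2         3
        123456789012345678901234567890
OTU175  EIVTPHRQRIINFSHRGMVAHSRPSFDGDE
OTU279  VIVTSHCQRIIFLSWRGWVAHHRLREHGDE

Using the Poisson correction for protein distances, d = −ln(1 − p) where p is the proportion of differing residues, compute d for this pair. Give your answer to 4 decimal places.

Mismatches occur at site 1 (E→V), site 5 (P→S), site 7 (R→C), site 12 (N→F), site 13 (F→L), site 15 (H→W), site 18 (M→W), site 22 (S→H), site 24 (P→L), site 25 (S→R), site 26 (F→E), site 27 (D→H).
p = 12/30 = 0.400000.
d = −ln(1 − 0.400000) = −ln(0.600000) = 0.5108.

0.5108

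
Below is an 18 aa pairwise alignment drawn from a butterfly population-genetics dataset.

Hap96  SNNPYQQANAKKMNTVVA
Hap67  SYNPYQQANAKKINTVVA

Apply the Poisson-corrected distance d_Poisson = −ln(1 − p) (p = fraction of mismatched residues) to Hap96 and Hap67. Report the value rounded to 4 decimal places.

Differing sites — 2:N/Y; 13:M/I.
p = 2/18 = 0.111111.
d = −ln(1 − 0.111111) = −ln(0.888889) = 0.1178.

0.1178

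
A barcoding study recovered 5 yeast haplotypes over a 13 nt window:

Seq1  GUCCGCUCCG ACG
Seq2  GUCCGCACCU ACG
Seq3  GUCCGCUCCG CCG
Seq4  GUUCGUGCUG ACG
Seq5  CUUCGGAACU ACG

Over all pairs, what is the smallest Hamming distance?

Pairwise Hamming distances:
  Seq1 vs Seq2: 2
  Seq1 vs Seq3: 1
  Seq1 vs Seq4: 4
  Seq1 vs Seq5: 6
  Seq2 vs Seq3: 3
  Seq2 vs Seq4: 5
  Seq2 vs Seq5: 4
  Seq3 vs Seq4: 5
  Seq3 vs Seq5: 7
  Seq4 vs Seq5: 6
The smallest is 1, between Seq1 and Seq3.

1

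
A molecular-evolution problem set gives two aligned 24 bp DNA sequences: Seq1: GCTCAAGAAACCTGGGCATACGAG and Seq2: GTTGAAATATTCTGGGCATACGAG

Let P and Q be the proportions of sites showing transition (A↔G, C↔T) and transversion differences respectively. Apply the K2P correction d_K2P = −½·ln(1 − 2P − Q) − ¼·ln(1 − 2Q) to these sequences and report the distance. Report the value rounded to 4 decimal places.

The sequences differ at positions 2 (C/T, transition), 4 (C/G, transversion), 7 (G/A, transition), 8 (A/T, transversion), 10 (A/T, transversion), 11 (C/T, transition).
Of the 6 differences, 3 transitions and 3 transversions over 24 sites: P = 3/24 = 0.125000, Q = 3/24 = 0.125000.
d = −0.5·ln(0.625000) − 0.25·ln(0.750000) = −0.5·(-0.470004) − 0.25·(-0.287682) = 0.3069.

0.3069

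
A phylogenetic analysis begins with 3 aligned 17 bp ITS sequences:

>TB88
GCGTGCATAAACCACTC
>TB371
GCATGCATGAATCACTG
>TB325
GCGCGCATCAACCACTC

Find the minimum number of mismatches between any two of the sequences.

2

Pairwise Hamming distances:
  TB88 vs TB371: 4
  TB88 vs TB325: 2
  TB371 vs TB325: 5
The smallest is 2, between TB88 and TB325.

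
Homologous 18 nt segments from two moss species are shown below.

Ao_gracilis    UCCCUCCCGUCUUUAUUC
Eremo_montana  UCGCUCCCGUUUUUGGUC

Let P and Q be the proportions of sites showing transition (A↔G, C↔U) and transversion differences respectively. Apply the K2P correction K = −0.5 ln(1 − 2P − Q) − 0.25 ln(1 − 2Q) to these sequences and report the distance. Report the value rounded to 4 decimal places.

Differing sites — 3:C/G (Tv); 11:C/U (Ti); 15:A/G (Ti); 16:U/G (Tv).
Of the 4 differences, 2 transitions and 2 transversions over 18 sites: P = 2/18 = 0.111111, Q = 2/18 = 0.111111.
d = −0.5·ln(0.666667) − 0.25·ln(0.777778) = −0.5·(-0.405465) − 0.25·(-0.251314) = 0.2656.

0.2656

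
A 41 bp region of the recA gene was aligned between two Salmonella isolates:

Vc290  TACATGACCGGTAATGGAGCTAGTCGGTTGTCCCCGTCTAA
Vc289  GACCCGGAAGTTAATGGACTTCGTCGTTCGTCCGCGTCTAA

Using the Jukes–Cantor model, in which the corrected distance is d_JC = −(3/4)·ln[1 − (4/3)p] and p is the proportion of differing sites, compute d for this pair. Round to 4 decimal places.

0.4121

Mismatches occur at site 1 (T→G), site 4 (A→C), site 5 (T→C), site 7 (A→G), site 8 (C→A), site 9 (C→A), site 11 (G→T), site 19 (G→C), site 20 (C→T), site 22 (A→C), site 27 (G→T), site 29 (T→C), site 34 (C→G).
p = 13/41 = 0.317073.
d = −0.75 · ln(1 − (4/3)·0.317073) = −0.75 · ln(0.577236) = −0.75 · (-0.549504) = 0.4121.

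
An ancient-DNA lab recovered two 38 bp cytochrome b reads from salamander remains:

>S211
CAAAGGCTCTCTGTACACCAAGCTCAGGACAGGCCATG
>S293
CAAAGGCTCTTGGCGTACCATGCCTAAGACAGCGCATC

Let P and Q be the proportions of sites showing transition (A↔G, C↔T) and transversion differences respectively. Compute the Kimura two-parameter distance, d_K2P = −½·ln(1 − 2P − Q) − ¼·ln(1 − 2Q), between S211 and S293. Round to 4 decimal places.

The sequences differ at positions 11 (C/T, transition), 12 (T/G, transversion), 14 (T/C, transition), 15 (A/G, transition), 16 (C/T, transition), 21 (A/T, transversion), 24 (T/C, transition), 25 (C/T, transition), 27 (G/A, transition), 33 (G/C, transversion), 34 (C/G, transversion), 38 (G/C, transversion).
Of the 12 differences, 7 transitions and 5 transversions over 38 sites: P = 7/38 = 0.184211, Q = 5/38 = 0.131579.
d = −0.5·ln(0.499999) − 0.25·ln(0.736842) = −0.5·(-0.693149) − 0.25·(-0.305382) = 0.4229.

0.4229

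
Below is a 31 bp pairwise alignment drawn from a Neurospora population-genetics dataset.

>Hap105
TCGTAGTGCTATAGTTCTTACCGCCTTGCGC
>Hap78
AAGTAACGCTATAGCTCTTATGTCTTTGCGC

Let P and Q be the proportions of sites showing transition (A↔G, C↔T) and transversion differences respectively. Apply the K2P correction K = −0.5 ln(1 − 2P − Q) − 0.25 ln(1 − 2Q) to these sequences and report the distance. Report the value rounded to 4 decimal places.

Mismatches occur at site 1 (T/A, transversion), site 2 (C/A, transversion), site 6 (G/A, transition), site 7 (T/C, transition), site 15 (T/C, transition), site 21 (C/T, transition), site 22 (C/G, transversion), site 23 (G/T, transversion), site 25 (C/T, transition).
Of the 9 differences, 5 transitions and 4 transversions over 31 sites: P = 5/31 = 0.161290, Q = 4/31 = 0.129032.
d = −0.5·ln(0.548388) − 0.25·ln(0.741936) = −0.5·(-0.600772) − 0.25·(-0.298492) = 0.3750.

0.3750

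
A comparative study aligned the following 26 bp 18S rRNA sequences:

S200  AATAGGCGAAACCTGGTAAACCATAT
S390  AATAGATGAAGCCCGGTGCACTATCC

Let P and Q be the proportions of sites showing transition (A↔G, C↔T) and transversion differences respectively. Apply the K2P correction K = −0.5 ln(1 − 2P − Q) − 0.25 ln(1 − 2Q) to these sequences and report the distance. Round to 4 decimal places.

Differing sites — 6:G/A (Ti); 7:C/T (Ti); 11:A/G (Ti); 14:T/C (Ti); 18:A/G (Ti); 19:A/C (Tv); 22:C/T (Ti); 25:A/C (Tv); 26:T/C (Ti).
Of the 9 differences, 7 transitions and 2 transversions over 26 sites: P = 7/26 = 0.269231, Q = 2/26 = 0.076923.
d = −0.5·ln(0.384615) − 0.25·ln(0.846154) = −0.5·(-0.955512) − 0.25·(-0.167054) = 0.5195.

0.5195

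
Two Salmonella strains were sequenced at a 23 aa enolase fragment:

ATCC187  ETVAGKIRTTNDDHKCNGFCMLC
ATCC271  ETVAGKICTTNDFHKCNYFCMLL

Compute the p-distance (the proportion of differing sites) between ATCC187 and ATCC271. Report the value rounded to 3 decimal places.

The sequences differ at positions 8 (R/C), 13 (D/F), 18 (G/Y), 23 (C/L).
There are 4 differences over 23 sites, so p = 4/23 = 0.174.

0.174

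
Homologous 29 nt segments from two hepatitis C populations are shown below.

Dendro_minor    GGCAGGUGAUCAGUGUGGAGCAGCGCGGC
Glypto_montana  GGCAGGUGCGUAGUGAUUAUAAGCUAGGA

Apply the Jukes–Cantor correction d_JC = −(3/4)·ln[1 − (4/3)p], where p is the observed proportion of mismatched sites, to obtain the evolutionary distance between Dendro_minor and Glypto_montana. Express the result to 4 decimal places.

0.5285

Differing sites — 9:A/C; 10:U/G; 11:C/U; 16:U/A; 17:G/U; 18:G/U; 20:G/U; 21:C/A; 25:G/U; 26:C/A; 29:C/A.
p = 11/29 = 0.379310.
d = −0.75 · ln(1 − (4/3)·0.379310) = −0.75 · ln(0.494253) = −0.75 · (-0.704708) = 0.5285.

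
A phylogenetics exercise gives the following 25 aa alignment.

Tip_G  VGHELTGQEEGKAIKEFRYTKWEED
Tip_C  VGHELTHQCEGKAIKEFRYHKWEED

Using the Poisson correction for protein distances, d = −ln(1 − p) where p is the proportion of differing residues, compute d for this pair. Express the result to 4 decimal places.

Mismatches occur at site 7 (G↔H), site 9 (E↔C), site 20 (T↔H).
p = 3/25 = 0.120000.
d = −ln(1 − 0.120000) = −ln(0.880000) = 0.1278.

0.1278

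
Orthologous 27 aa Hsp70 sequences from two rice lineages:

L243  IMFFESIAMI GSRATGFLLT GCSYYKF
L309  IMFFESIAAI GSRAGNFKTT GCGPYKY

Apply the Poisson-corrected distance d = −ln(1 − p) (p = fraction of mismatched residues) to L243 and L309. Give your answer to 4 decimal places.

The sequences differ at positions 9 (M/A), 15 (T/G), 16 (G/N), 18 (L/K), 19 (L/T), 23 (S/G), 24 (Y/P), 27 (F/Y).
p = 8/27 = 0.296296.
d = −ln(1 − 0.296296) = −ln(0.703704) = 0.3514.

0.3514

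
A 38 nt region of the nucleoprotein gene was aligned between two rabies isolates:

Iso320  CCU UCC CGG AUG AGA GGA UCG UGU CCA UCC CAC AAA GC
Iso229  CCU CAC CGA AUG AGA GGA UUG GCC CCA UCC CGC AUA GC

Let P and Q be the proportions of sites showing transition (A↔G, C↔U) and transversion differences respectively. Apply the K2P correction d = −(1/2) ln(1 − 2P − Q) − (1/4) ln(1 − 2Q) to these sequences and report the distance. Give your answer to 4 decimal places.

0.2889

Differing sites — 4:U/C (Ti); 5:C/A (Tv); 9:G/A (Ti); 20:C/U (Ti); 22:U/G (Tv); 23:G/C (Tv); 24:U/C (Ti); 32:A/G (Ti); 35:A/U (Tv).
Of the 9 differences, 5 transitions and 4 transversions over 38 sites: P = 5/38 = 0.131579, Q = 4/38 = 0.105263.
d = −0.5·ln(0.631579) − 0.25·ln(0.789474) = −0.5·(-0.459532) − 0.25·(-0.236388) = 0.2889.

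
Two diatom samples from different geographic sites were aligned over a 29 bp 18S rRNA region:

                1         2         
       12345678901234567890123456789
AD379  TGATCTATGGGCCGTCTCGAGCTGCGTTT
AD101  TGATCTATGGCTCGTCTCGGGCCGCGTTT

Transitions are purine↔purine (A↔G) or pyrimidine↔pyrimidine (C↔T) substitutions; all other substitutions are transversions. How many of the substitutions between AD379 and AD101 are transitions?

The sequences differ at positions 11 (G/C, transversion), 12 (C/T, transition), 20 (A/G, transition), 23 (T/C, transition).
Of the 4 differences, 3 transitions and 1 transversion, so the answer is 3.

3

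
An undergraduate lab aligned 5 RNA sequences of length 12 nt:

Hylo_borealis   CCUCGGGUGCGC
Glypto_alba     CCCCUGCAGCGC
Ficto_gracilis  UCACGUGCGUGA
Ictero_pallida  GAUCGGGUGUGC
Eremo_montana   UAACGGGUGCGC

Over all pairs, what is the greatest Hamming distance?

8

Pairwise Hamming distances:
  Hylo_borealis vs Glypto_alba: 4
  Hylo_borealis vs Ficto_gracilis: 6
  Hylo_borealis vs Ictero_pallida: 3
  Hylo_borealis vs Eremo_montana: 3
  Glypto_alba vs Ficto_gracilis: 8
  Glypto_alba vs Ictero_pallida: 7
  Glypto_alba vs Eremo_montana: 6
  Ficto_gracilis vs Ictero_pallida: 6
  Ficto_gracilis vs Eremo_montana: 5
  Ictero_pallida vs Eremo_montana: 3
The largest is 8, between Glypto_alba and Ficto_gracilis.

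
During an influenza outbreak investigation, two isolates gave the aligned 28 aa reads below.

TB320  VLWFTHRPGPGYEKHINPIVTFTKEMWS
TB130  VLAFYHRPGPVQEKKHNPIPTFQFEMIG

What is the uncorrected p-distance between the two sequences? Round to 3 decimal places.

Mismatches occur at site 3 (W/A), site 5 (T/Y), site 11 (G/V), site 12 (Y/Q), site 15 (H/K), site 16 (I/H), site 20 (V/P), site 23 (T/Q), site 24 (K/F), site 27 (W/I), site 28 (S/G).
There are 11 differences over 28 sites, so p = 11/28 = 0.393.

0.393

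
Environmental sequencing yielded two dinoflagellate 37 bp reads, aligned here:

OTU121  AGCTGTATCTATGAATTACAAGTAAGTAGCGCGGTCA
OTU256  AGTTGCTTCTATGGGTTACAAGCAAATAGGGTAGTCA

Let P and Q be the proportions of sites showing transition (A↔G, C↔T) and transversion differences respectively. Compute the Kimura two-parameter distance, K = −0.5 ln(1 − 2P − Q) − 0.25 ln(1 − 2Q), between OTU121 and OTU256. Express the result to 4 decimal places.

0.3618

Differing sites — 3:C/T (Ti); 6:T/C (Ti); 7:A/T (Tv); 14:A/G (Ti); 15:A/G (Ti); 23:T/C (Ti); 26:G/A (Ti); 30:C/G (Tv); 32:C/T (Ti); 33:G/A (Ti).
Of the 10 differences, 8 transitions and 2 transversions over 37 sites: P = 8/37 = 0.216216, Q = 2/37 = 0.054054.
d = −0.5·ln(0.513514) − 0.25·ln(0.891892) = −0.5·(-0.666478) − 0.25·(-0.114410) = 0.3618.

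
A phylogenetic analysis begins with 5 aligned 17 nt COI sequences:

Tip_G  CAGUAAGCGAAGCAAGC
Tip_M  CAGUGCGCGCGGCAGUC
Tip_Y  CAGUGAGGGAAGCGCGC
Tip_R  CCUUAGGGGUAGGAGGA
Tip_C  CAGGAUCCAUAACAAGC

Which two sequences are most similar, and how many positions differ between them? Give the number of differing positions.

Pairwise Hamming distances:
  Tip_G vs Tip_M: 6
  Tip_G vs Tip_Y: 4
  Tip_G vs Tip_R: 8
  Tip_G vs Tip_C: 6
  Tip_M vs Tip_Y: 7
  Tip_M vs Tip_R: 10
  Tip_M vs Tip_C: 10
  Tip_Y vs Tip_R: 9
  Tip_Y vs Tip_C: 10
  Tip_R vs Tip_C: 11
The smallest is 4, between Tip_G and Tip_Y.

4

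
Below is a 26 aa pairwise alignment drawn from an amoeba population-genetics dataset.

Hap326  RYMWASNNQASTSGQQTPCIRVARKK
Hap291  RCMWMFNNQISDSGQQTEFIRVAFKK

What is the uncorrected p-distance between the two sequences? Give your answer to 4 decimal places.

0.3077

Differing sites — 2:Y/C; 5:A/M; 6:S/F; 10:A/I; 12:T/D; 18:P/E; 19:C/F; 24:R/F.
There are 8 differences over 26 sites, so p = 8/26 = 0.3077.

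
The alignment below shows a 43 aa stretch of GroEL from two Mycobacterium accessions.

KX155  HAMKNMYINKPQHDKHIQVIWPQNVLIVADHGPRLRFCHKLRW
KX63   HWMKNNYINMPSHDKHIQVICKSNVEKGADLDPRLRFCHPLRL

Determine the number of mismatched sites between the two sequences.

14

Differing sites — 2:A/W; 6:M/N; 10:K/M; 12:Q/S; 21:W/C; 22:P/K; 23:Q/S; 26:L/E; 27:I/K; 28:V/G; 31:H/L; 32:G/D; 40:K/P; 43:W/L.
That gives 14 mismatches out of 43 aligned sites, so the Hamming distance is 14.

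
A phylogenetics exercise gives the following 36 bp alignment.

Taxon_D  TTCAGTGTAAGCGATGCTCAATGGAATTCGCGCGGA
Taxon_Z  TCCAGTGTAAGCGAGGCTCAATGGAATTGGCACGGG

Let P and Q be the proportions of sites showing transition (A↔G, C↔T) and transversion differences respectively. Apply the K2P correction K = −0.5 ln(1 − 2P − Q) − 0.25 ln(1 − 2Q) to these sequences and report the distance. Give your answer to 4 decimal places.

Mismatches occur at site 2 (T↔C, transition), site 15 (T↔G, transversion), site 29 (C↔G, transversion), site 32 (G↔A, transition), site 36 (A↔G, transition).
Of the 5 differences, 3 transitions and 2 transversions over 36 sites: P = 3/36 = 0.083333, Q = 2/36 = 0.055556.
d = −0.5·ln(0.777778) − 0.25·ln(0.888888) = −0.5·(-0.251314) − 0.25·(-0.117784) = 0.1551.

0.1551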